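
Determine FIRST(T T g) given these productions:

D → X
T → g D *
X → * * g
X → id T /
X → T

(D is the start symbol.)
{ 'g' }

FIRST sets of the non-terminals involved (from the grammar, by fixed-point iteration):
  FIRST(T) = { 'g' }

To compute FIRST(T T g), process the symbols left to right:
Symbol T is a non-terminal. Add FIRST(T) \ {ε} = { 'g' }
T is not nullable (ε ∉ FIRST(T)), so stop here.
FIRST(T T g) = { 'g' }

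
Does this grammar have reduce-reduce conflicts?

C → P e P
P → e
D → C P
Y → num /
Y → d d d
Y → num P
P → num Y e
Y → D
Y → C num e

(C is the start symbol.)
Yes — I19: [P → e .] vs [Y → C num e .]

Augment with C' → C and build the canonical LR(0) collection (I0 = CLOSURE({[C' → . C]}), then GOTO on every symbol after a dot until no new states appear). It has 20 states:
  I0: { [C → . P e P], [C' → . C], [P → . e], [P → . num Y e] }  — shift
  I1: { [C' → C .] }  — accept
  I2: { [C → P . e P] }  — shift
  I3: { [P → e .] }  — reduce
  I4: { [C → . P e P], [D → . C P], [P → . e], [P → . num Y e], [P → num . Y e], [Y → . C num e], [Y → . D], [Y → . d d d], [Y → . num /], [Y → . num P] }  — shift
  I5: { [D → C . P], [P → . e], [P → . num Y e], [Y → C . num e] }  — shift
  I6: { [Y → D .] }  — reduce
  I7: { [P → num Y . e] }  — shift
  I8: { [Y → d . d d] }  — shift
  I9: { [C → . P e P], [D → . C P], [P → . e], [P → . num Y e], [P → num . Y e], [Y → . C num e], [Y → . D], [Y → . d d d], [Y → . num /], [Y → . num P], [Y → num . /], [Y → num . P] }  — shift
  I10: { [Y → num / .] }  — reduce
  I11: { [C → P . e P], [Y → num P .] }  — shift, reduce
  I12: { [C → P e . P], [P → . e], [P → . num Y e] }  — shift
  I13: { [C → P e P .] }  — reduce
  I14: { [Y → d d . d] }  — shift
  I15: { [Y → d d d .] }  — reduce
  I16: { [P → num Y e .] }  — reduce
  I17: { [D → C P .] }  — reduce
  I18: { [C → . P e P], [D → . C P], [P → . e], [P → . num Y e], [P → num . Y e], [Y → . C num e], [Y → . D], [Y → . d d d], [Y → . num /], [Y → . num P], [Y → C num . e] }  — shift
  I19: { [P → e .], [Y → C num e .] }  — 2 reduces

I19 contains complete items [P → e .], [Y → C num e .] — reduce-reduce conflict.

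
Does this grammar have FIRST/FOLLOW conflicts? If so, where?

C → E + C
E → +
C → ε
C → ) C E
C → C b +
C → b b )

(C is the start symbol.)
Nullable non-terminals: C.
FIRST sets used below: FIRST(E) = { '+' }, FIRST(C) = { ')', '+', 'b', ε }

C: nullable alternative(s) C → ε; FOLLOW(C) = { $, '+', 'b' }
  C → E + C: FIRST \ {ε} = { '+' } — overlaps FOLLOW(C) on { '+' }: CONFLICT
  C → ε: FIRST \ {ε} = { } — this is the only nullable alternative, skip
  C → ) C E: FIRST \ {ε} = { ')' } — disjoint from FOLLOW(C)
  C → C b +: FIRST \ {ε} = { ')', '+', 'b' } — overlaps FOLLOW(C) on { '+', 'b' }: CONFLICT
  C → b b ): FIRST \ {ε} = { 'b' } — overlaps FOLLOW(C) on { 'b' }: CONFLICT

E has no nullable alternative, so no FIRST/FOLLOW check is needed there.

So the grammar has 3 FIRST/FOLLOW conflicts (marked CONFLICT above).

Answer: Yes. C → E '+' C with FOLLOW(C) on { '+' }; C → C b '+' with FOLLOW(C) on { '+', 'b' }; C → b b ')' with FOLLOW(C) on { 'b' }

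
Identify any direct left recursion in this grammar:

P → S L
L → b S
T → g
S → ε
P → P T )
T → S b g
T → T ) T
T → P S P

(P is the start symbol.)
Yes, P, T are left-recursive

Direct left recursion occurs when N → N α for some non-terminal N (the right-hand side begins with the left-hand side itself).

P → S L: starts with S
L → b S: starts with b
T → g: starts with g
S → ε: starts with ε
P → P T ): LEFT RECURSIVE (starts with P)
T → S b g: starts with S
T → T ) T: LEFT RECURSIVE (starts with T)
T → P S P: starts with P

The grammar has direct left recursion on: P, T.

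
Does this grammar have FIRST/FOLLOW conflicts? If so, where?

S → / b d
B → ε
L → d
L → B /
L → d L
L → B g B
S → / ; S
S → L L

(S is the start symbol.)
A FIRST/FOLLOW conflict occurs when a non-terminal N has a nullable alternative N → β (β ⇒* ε) and another alternative N → α with FIRST(α) ∩ FOLLOW(N) ≠ ∅: on such a lookahead the parser cannot decide between expanding α and letting N vanish via β.

Nullable non-terminals: B.
B has a nullable alternative but only one production, so nothing to check.

L, S have no nullable alternative, so no FIRST/FOLLOW check is needed there.

No FIRST/FOLLOW conflicts found.

Answer: No FIRST/FOLLOW conflicts.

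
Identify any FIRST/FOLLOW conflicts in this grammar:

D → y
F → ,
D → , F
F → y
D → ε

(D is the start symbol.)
A FIRST/FOLLOW conflict occurs when a non-terminal N has a nullable alternative N → β (β ⇒* ε) and another alternative N → α with FIRST(α) ∩ FOLLOW(N) ≠ ∅: on such a lookahead the parser cannot decide between expanding α and letting N vanish via β.

Nullable non-terminals: D.

D: nullable alternative(s) D → ε; FOLLOW(D) = { $ }
  D → y: FIRST \ {ε} = { 'y' } — disjoint from FOLLOW(D)
  D → , F: FIRST \ {ε} = { ',' } — disjoint from FOLLOW(D)
  D → ε: FIRST \ {ε} = { } — this is the only nullable alternative, skip

F has no nullable alternative, so no FIRST/FOLLOW check is needed there.

No FIRST/FOLLOW conflicts found.

Answer: No FIRST/FOLLOW conflicts.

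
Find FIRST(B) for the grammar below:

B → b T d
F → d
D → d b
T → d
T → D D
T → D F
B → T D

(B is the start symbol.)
{ 'b', 'd' }

FIRST sets of the other non-terminals involved (by the same procedure, iterated to a fixed point):
  FIRST(T) = { 'd' }

From B → b T d:
  - b is a terminal: add 'b' and stop
From B → T D:
  - T is a non-terminal: add FIRST(T) \ {ε} = { 'd' }
    T is not nullable, so stop

Collecting: FIRST(B) = { 'b', 'd' }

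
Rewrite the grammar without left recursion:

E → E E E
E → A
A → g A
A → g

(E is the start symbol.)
E → A E'
E' → E E E'
E' → ε
A → g A
A → g

E is directly left-recursive. The standard transformation for
  A → A α₁ | ... | A α_m | β₁ | ... | β_n
is
  A  → β₁ A' | ... | β_n A'
  A' → α₁ A' | ... | α_m A' | ε

E → A becomes E → A E'
E → E E E becomes E' → E E E'
Add E' → ε

Productions for other non-terminals are unchanged:
  A → g A
  A → g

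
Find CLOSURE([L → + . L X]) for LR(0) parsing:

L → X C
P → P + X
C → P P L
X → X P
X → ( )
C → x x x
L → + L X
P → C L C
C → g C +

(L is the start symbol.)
{ [L → + . L X], [L → . + L X], [L → . X C], [X → . ( )], [X → . X P] }

To compute CLOSURE, for each item [A → α.Bβ] where B is a non-terminal, add [B → .γ] for all productions B → γ; repeat for the newly added items until nothing changes.

Start with: [L → + . L X]
  [L → + . L X] has the dot before L: add [L → . X C], [L → . + L X]
  [L → . X C] has the dot before X: add [X → . X P], [X → . ( )]
No further items can be added.

CLOSURE = { [L → + . L X], [L → . + L X], [L → . X C], [X → . ( )], [X → . X P] }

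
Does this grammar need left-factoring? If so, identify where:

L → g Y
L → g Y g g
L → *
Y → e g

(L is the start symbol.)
Yes, L has productions with common prefix 'g Y'

Left-factoring is needed when two productions for the same non-terminal
share a common prefix on the right-hand side.

Productions for L:
  L → g Y
  L → g Y g g
  L → *

Found common prefix 'g Y' in productions for L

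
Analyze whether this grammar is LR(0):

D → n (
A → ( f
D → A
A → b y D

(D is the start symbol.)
Yes, the grammar is LR(0)

A grammar is LR(0) if no state in the canonical LR(0) collection has:
  - both a shift item (dot before a terminal) and a complete item (shift-reduce conflict), or
  - two or more complete items (reduce-reduce conflict; the accept item [D' → D .] counts as a complete item here).

Augment with D' → D and build the canonical LR(0) collection (I0 = CLOSURE({[D' → . D]}), then GOTO on every symbol after a dot until no new states appear). It has 10 states:
  I0: { [A → . ( f], [A → . b y D], [D → . A], [D → . n (], [D' → . D] }  — shift
  I1: { [A → ( . f] }  — shift
  I2: { [D → A .] }  — reduce
  I3: { [D' → D .] }  — accept
  I4: { [A → b . y D] }  — shift
  I5: { [D → n . (] }  — shift
  I6: { [D → n ( .] }  — reduce
  I7: { [A → . ( f], [A → . b y D], [A → b y . D], [D → . A], [D → . n (] }  — shift
  I8: { [A → b y D .] }  — reduce
  I9: { [A → ( f .] }  — reduce

Every state is either a pure shift/goto state or contains exactly one complete item and nothing to shift — no conflicts. The grammar is LR(0).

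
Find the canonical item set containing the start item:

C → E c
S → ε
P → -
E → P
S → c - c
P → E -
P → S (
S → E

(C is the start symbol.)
First, augment the grammar with C' → C
I₀ = CLOSURE({ [C' → . C] }):
  [C' → . C] has the dot before C: add [C → . E c]
  [C → . E c] has the dot before E: add [E → . P]
  [E → . P] has the dot before P: add [P → . -], [P → . E -], [P → . S (]
  [P → . S (] has the dot before S: add [S → .], [S → . c - c], [S → . E]
No further items can be added.

I₀ = { [C → . E c], [C' → . C], [E → . P], [P → . -], [P → . E -], [P → . S (], [S → . E], [S → . c - c], [S → .] }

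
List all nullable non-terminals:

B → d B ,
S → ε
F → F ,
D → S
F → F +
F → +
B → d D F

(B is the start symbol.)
A non-terminal is nullable if it can derive ε (the empty string): either it has an ε-production, or it has a production whose right-hand side consists entirely of nullable non-terminals.

ε-productions: S → ε
So S is immediately nullable.
D → S: every symbol on the right is nullable, so D is nullable too.
No further non-terminal can be added: every production for the remaining non-terminals contains a terminal or a non-nullable non-terminal.
Nullable = { 'D', 'S' }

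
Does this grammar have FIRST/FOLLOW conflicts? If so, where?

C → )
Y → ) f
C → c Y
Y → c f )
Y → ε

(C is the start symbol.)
No FIRST/FOLLOW conflicts.

A FIRST/FOLLOW conflict occurs when a non-terminal N has a nullable alternative N → β (β ⇒* ε) and another alternative N → α with FIRST(α) ∩ FOLLOW(N) ≠ ∅: on such a lookahead the parser cannot decide between expanding α and letting N vanish via β.

Nullable non-terminals: Y.

Y: nullable alternative(s) Y → ε; FOLLOW(Y) = { $ }
  Y → ) f: FIRST \ {ε} = { ')' } — disjoint from FOLLOW(Y)
  Y → c f ): FIRST \ {ε} = { 'c' } — disjoint from FOLLOW(Y)
  Y → ε: FIRST \ {ε} = { } — this is the only nullable alternative, skip

C has no nullable alternative, so no FIRST/FOLLOW check is needed there.

No FIRST/FOLLOW conflicts found.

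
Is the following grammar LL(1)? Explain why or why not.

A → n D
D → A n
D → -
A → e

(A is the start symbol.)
Yes, the grammar is LL(1).

A grammar is LL(1) if for each non-terminal N with multiple productions, the predict sets of those productions are pairwise disjoint, where PREDICT(N → α) = (FIRST(α) \ {ε}) ∪ (FOLLOW(N) if α ⇒* ε).

Relevant sets:
  FIRST(A) = { 'e', 'n' }

For A:
  PREDICT(A → n D) = { 'n' }
  PREDICT(A → e) = { 'e' }
For D:
  PREDICT(D → A n) = { 'e', 'n' }
  PREDICT(D → '-') = { '-' }

All predict sets are disjoint. The grammar IS LL(1).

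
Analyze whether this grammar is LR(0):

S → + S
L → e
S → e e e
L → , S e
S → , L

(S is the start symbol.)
A grammar is LR(0) if no state in the canonical LR(0) collection has:
  - both a shift item (dot before a terminal) and a complete item (shift-reduce conflict), or
  - two or more complete items (reduce-reduce conflict; the accept item [S' → S .] counts as a complete item here).

Augment with S' → S and build the canonical LR(0) collection (I0 = CLOSURE({[S' → . S]}), then GOTO on every symbol after a dot until no new states appear). It has 13 states:
  I0: { [S → . + S], [S → . , L], [S → . e e e], [S' → . S] }  — shift
  I1: { [S → + . S], [S → . + S], [S → . , L], [S → . e e e] }  — shift
  I2: { [L → . , S e], [L → . e], [S → , . L] }  — shift
  I3: { [S' → S .] }  — accept
  I4: { [S → e . e e] }  — shift
  I5: { [S → e e . e] }  — shift
  I6: { [S → e e e .] }  — reduce
  I7: { [L → , . S e], [S → . + S], [S → . , L], [S → . e e e] }  — shift
  I8: { [S → , L .] }  — reduce
  I9: { [L → e .] }  — reduce
  I10: { [L → , S . e] }  — shift
  I11: { [L → , S e .] }  — reduce
  I12: { [S → + S .] }  — reduce

Every state is either a pure shift/goto state or contains exactly one complete item and nothing to shift — no conflicts. The grammar is LR(0).

Answer: Yes, the grammar is LR(0)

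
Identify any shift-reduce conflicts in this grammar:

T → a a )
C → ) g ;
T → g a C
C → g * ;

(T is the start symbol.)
A shift-reduce conflict occurs when an LR(0) state has both:
  - a complete (reduce) item [A → α .] (dot at the end), and
  - a shift item [B → β . c γ] (dot before a terminal).

Augment with T' → T and build the canonical LR(0) collection (I0 = CLOSURE({[T' → . T]}), then GOTO on every symbol after a dot until no new states appear). It has 14 states:
  I0: { [T → . a a )], [T → . g a C], [T' → . T] }  — shift
  I1: { [T' → T .] }  — accept
  I2: { [T → a . a )] }  — shift
  I3: { [T → g . a C] }  — shift
  I4: { [C → . ) g ;], [C → . g * ;], [T → g a . C] }  — shift
  I5: { [C → ) . g ;] }  — shift
  I6: { [T → g a C .] }  — reduce
  I7: { [C → g . * ;] }  — shift
  I8: { [C → g * . ;] }  — shift
  I9: { [C → g * ; .] }  — reduce
  I10: { [C → ) g . ;] }  — shift
  I11: { [C → ) g ; .] }  — reduce
  I12: { [T → a a . )] }  — shift
  I13: { [T → a a ) .] }  — reduce

No state contains both a complete item and a shift item.

Answer: No shift-reduce conflicts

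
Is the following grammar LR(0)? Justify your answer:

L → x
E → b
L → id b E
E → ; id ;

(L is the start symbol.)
A grammar is LR(0) if no state in the canonical LR(0) collection has:
  - both a shift item (dot before a terminal) and a complete item (shift-reduce conflict), or
  - two or more complete items (reduce-reduce conflict; the accept item [L' → L .] counts as a complete item here).

Augment with L' → L and build the canonical LR(0) collection (I0 = CLOSURE({[L' → . L]}), then GOTO on every symbol after a dot until no new states appear). It has 10 states:
  I0: { [L → . id b E], [L → . x], [L' → . L] }  — shift
  I1: { [L' → L .] }  — accept
  I2: { [L → id . b E] }  — shift
  I3: { [L → x .] }  — reduce
  I4: { [E → . ; id ;], [E → . b], [L → id b . E] }  — shift
  I5: { [E → ; . id ;] }  — shift
  I6: { [L → id b E .] }  — reduce
  I7: { [E → b .] }  — reduce
  I8: { [E → ; id . ;] }  — shift
  I9: { [E → ; id ; .] }  — reduce

Every state is either a pure shift/goto state or contains exactly one complete item and nothing to shift — no conflicts. The grammar is LR(0).

Answer: Yes, the grammar is LR(0)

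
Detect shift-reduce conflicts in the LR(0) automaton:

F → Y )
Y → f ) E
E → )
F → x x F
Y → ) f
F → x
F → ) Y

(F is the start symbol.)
Augment with F' → F and build the canonical LR(0) collection (I0 = CLOSURE({[F' → . F]}), then GOTO on every symbol after a dot until no new states appear). It has 16 states:
  I0: { [F → . ) Y], [F → . Y )], [F → . x x F], [F → . x], [F' → . F], [Y → . ) f], [Y → . f ) E] }  — shift
  I1: { [F → ) . Y], [Y → ) . f], [Y → . ) f], [Y → . f ) E] }  — shift
  I2: { [F' → F .] }  — accept
  I3: { [F → Y . )] }  — shift
  I4: { [Y → f . ) E] }  — shift
  I5: { [F → x . x F], [F → x .] }  — shift, reduce
  I6: { [F → . ) Y], [F → . Y )], [F → . x x F], [F → . x], [F → x x . F], [Y → . ) f], [Y → . f ) E] }  — shift
  I7: { [F → x x F .] }  — reduce
  I8: { [E → . )], [Y → f ) . E] }  — shift
  I9: { [E → ) .] }  — reduce
  I10: { [Y → f ) E .] }  — reduce
  I11: { [F → Y ) .] }  — reduce
  I12: { [Y → ) . f] }  — shift
  I13: { [F → ) Y .] }  — reduce
  I14: { [Y → ) f .], [Y → f . ) E] }  — shift, reduce
  I15: { [Y → ) f .] }  — reduce

I5 contains reduce item [F → x .] and shift item [F → x . x F] — shift-reduce conflict.
I14 contains reduce item [Y → ) f .] and shift item [Y → f . ) E] — shift-reduce conflict.

Answer: Yes — I5: [F → x .] vs [F → x . x F]; I14: [Y → ) f .] vs [Y → f . ) E]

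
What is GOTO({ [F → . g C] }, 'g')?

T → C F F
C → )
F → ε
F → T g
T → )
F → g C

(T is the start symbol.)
GOTO(I, 'g') = CLOSURE({ [A → αX.β] : [A → α.Xβ] ∈ I, X = 'g' })

Items with dot before 'g', with the dot advanced:
  [F → . g C] → [F → g . C]
Closure of the advanced items:
  [F → g . C] has the dot before C: add [C → . )]

GOTO = { [C → . )], [F → g . C] }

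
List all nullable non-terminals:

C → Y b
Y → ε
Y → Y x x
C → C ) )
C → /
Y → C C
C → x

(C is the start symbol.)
ε-productions: Y → ε
So Y is immediately nullable.
No further non-terminal can be added: every production for the remaining non-terminals contains a terminal or a non-nullable non-terminal.
Nullable = { 'Y' }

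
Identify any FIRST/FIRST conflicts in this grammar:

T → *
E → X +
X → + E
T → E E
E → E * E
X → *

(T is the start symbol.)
Yes. T → '*' / T → E E on { '*' }; E → X '+' / E → E '*' E on { '*', '+' }

A FIRST/FIRST conflict occurs when two productions N → α and N → β for the same non-terminal have FIRST(α) ∩ FIRST(β) ≠ ∅ (with ε ∈ FIRST of a nullable right-hand side, so two nullable alternatives also conflict).

FIRST sets of the non-terminals at (or reachable through a nullable prefix from) the front of some alternative:
  FIRST(E) = { '*', '+' }
  FIRST(X) = { '*', '+' }

Productions for T:
  T → *: FIRST = { '*' }
  T → E E: FIRST = { '*', '+' }
Productions for E:
  E → X +: FIRST = { '*', '+' }
  E → E * E: FIRST = { '*', '+' }
Productions for X:
  X → + E: FIRST = { '+' }
  X → *: FIRST = { '*' }

Conflict for T: T → * and T → E E
  Overlap: { '*' }
Conflict for E: E → X + and E → E * E
  Overlap: { '*', '+' }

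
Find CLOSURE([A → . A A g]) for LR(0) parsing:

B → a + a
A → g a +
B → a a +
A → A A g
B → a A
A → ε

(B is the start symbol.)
{ [A → . A A g], [A → . g a +], [A → .] }

Start with: [A → . A A g]
  [A → . A A g] has the dot before A: add [A → . g a +], [A → .]
No further items can be added.

CLOSURE = { [A → . A A g], [A → . g a +], [A → .] }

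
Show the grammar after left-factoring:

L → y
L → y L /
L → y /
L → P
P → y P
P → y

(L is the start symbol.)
Left-factoring transforms A → αβ₁ | αβ₂ into A → αA' and A' → β₁ | β₂
(α is the longest common prefix among the alternatives). Repeat until
no nonterminal has two alternatives with a common prefix.

Round 1: L has alternatives sharing prefix 'y'. Introduce L': L → y L'
  Add: L' → ε
  Add: L' → L /
  Add: L' → /

Round 2: P has alternatives sharing prefix 'y'. Introduce P': P → y P'
  Add: P' → P
  Add: P' → ε

No remaining common prefixes — done.

Resulting grammar:
L → y L'
L' → ε
L' → L /
L' → /
L → P
P → y P'
P' → P
P' → ε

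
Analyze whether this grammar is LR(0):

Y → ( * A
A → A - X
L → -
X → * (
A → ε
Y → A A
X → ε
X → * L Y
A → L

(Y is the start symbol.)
Augment with Y' → Y and build the canonical LR(0) collection (I0 = CLOSURE({[Y' → . Y]}), then GOTO on every symbol after a dot until no new states appear). It has 16 states:
  I0: { [A → . A - X], [A → . L], [A → .], [L → . -], [Y → . ( * A], [Y → . A A], [Y' → . Y] }  — shift, reduce
  I1: { [Y → ( . * A] }  — shift
  I2: { [L → - .] }  — reduce
  I3: { [A → . A - X], [A → . L], [A → .], [A → A . - X], [L → . -], [Y → A . A] }  — shift, reduce
  I4: { [A → L .] }  — reduce
  I5: { [Y' → Y .] }  — accept
  I6: { [A → A - . X], [L → - .], [X → . * (], [X → . * L Y], [X → .] }  — shift, 2 reduces
  I7: { [A → A . - X], [Y → A A .] }  — shift, reduce
  I8: { [A → A - . X], [X → . * (], [X → . * L Y], [X → .] }  — shift, reduce
  I9: { [L → . -], [X → * . (], [X → * . L Y] }  — shift
  I10: { [A → A - X .] }  — reduce
  I11: { [X → * ( .] }  — reduce
  I12: { [A → . A - X], [A → . L], [A → .], [L → . -], [X → * L . Y], [Y → . ( * A], [Y → . A A] }  — shift, reduce
  I13: { [X → * L Y .] }  — reduce
  I14: { [A → . A - X], [A → . L], [A → .], [L → . -], [Y → ( * . A] }  — shift, reduce
  I15: { [A → A . - X], [Y → ( * A .] }  — shift, reduce

Conflict in state I0:
  Shift-reduce conflict between [A → .] and [L → . -]
So the grammar is NOT LR(0).

Answer: No. Shift-reduce conflict between [A → .] and [L → . -]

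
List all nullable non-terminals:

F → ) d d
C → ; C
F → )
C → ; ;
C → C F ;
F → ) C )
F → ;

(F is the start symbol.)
None

There are no ε-productions, so no non-terminal can derive ε.
No non-terminals are nullable.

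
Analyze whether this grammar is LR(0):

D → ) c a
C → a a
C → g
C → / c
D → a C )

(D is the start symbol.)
Augment with D' → D and build the canonical LR(0) collection (I0 = CLOSURE({[D' → . D]}), then GOTO on every symbol after a dot until no new states appear). It has 13 states:
  I0: { [D → . ) c a], [D → . a C )], [D' → . D] }  — shift
  I1: { [D → ) . c a] }  — shift
  I2: { [D' → D .] }  — accept
  I3: { [C → . / c], [C → . a a], [C → . g], [D → a . C )] }  — shift
  I4: { [C → / . c] }  — shift
  I5: { [D → a C . )] }  — shift
  I6: { [C → a . a] }  — shift
  I7: { [C → g .] }  — reduce
  I8: { [C → a a .] }  — reduce
  I9: { [D → a C ) .] }  — reduce
  I10: { [C → / c .] }  — reduce
  I11: { [D → ) c . a] }  — shift
  I12: { [D → ) c a .] }  — reduce

Every state is either a pure shift/goto state or contains exactly one complete item and nothing to shift — no conflicts. The grammar is LR(0).

Answer: Yes, the grammar is LR(0)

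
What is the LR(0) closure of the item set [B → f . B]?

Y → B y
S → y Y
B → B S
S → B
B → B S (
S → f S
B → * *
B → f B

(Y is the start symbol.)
{ [B → . * *], [B → . B S (], [B → . B S], [B → . f B], [B → f . B] }

Start with: [B → f . B]
  [B → f . B] has the dot before B: add [B → . B S], [B → . B S (], [B → . * *], [B → . f B]
No further items can be added.

CLOSURE = { [B → . * *], [B → . B S (], [B → . B S], [B → . f B], [B → f . B] }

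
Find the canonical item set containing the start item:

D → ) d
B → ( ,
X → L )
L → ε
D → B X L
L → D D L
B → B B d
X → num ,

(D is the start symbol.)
{ [B → . ( ,], [B → . B B d], [D → . ) d], [D → . B X L], [D' → . D] }

First, augment the grammar with D' → D
I₀ = CLOSURE({ [D' → . D] }):
  [D' → . D] has the dot before D: add [D → . ) d], [D → . B X L]
  [D → . B X L] has the dot before B: add [B → . ( ,], [B → . B B d]
No further items can be added.

I₀ = { [B → . ( ,], [B → . B B d], [D → . ) d], [D → . B X L], [D' → . D] }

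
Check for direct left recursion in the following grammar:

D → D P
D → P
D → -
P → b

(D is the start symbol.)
Yes, D is left-recursive

D → D P: LEFT RECURSIVE (starts with D)
D → P: starts with P
D → -: starts with '-'
P → b: starts with b

The grammar has direct left recursion on: D.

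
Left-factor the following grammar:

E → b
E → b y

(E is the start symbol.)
Left-factoring transforms A → αβ₁ | αβ₂ into A → αA' and A' → β₁ | β₂
(α is the longest common prefix among the alternatives). Repeat until
no nonterminal has two alternatives with a common prefix.

Round 1: E has alternatives sharing prefix 'b'. Introduce E': E → b E'
  Add: E' → ε
  Add: E' → y

No remaining common prefixes — done.

Resulting grammar:
E → b E'
E' → ε
E' → y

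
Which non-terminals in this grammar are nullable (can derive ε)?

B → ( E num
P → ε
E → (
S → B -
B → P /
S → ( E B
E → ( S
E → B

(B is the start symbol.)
ε-productions: P → ε
So P is immediately nullable.
No further non-terminal can be added: every production for the remaining non-terminals contains a terminal or a non-nullable non-terminal.
Nullable = { 'P' }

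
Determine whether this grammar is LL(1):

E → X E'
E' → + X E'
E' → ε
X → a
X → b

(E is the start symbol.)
A grammar is LL(1) if for each non-terminal N with multiple productions, the predict sets of those productions are pairwise disjoint, where PREDICT(N → α) = (FIRST(α) \ {ε}) ∪ (FOLLOW(N) if α ⇒* ε).

Relevant sets:
  FOLLOW(E') = { $ }

For E':
  PREDICT(E' → '+' X E') = { '+' }
  PREDICT(E' → ε) = { $ }
For X:
  PREDICT(X → a) = { 'a' }
  PREDICT(X → b) = { 'b' }
E has a single production, so nothing to check there.

All predict sets are disjoint. The grammar IS LL(1).

Answer: Yes, the grammar is LL(1).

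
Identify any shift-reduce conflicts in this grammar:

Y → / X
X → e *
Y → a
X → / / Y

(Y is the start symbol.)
No shift-reduce conflicts

A shift-reduce conflict occurs when an LR(0) state has both:
  - a complete (reduce) item [A → α .] (dot at the end), and
  - a shift item [B → β . c γ] (dot before a terminal).

Augment with Y' → Y and build the canonical LR(0) collection (I0 = CLOSURE({[Y' → . Y]}), then GOTO on every symbol after a dot until no new states appear). It has 10 states:
  I0: { [Y → . / X], [Y → . a], [Y' → . Y] }  — shift
  I1: { [X → . / / Y], [X → . e *], [Y → / . X] }  — shift
  I2: { [Y' → Y .] }  — accept
  I3: { [Y → a .] }  — reduce
  I4: { [X → / . / Y] }  — shift
  I5: { [Y → / X .] }  — reduce
  I6: { [X → e . *] }  — shift
  I7: { [X → e * .] }  — reduce
  I8: { [X → / / . Y], [Y → . / X], [Y → . a] }  — shift
  I9: { [X → / / Y .] }  — reduce

No state contains both a complete item and a shift item.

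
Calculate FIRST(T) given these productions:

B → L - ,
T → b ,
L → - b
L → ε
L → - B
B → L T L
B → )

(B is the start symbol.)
To compute FIRST(T), examine every production with T on the left-hand side, reading each right-hand side left to right until a non-nullable symbol is reached.

From T → b ,:
  - b is a terminal: add 'b' and stop

Collecting: FIRST(T) = { 'b' }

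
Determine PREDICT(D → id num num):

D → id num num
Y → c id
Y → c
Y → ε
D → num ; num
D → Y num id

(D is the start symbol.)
{ 'id' }

PREDICT(D → id num num) = (FIRST(RHS) \ {ε}) ∪ (FOLLOW(D) if ε ∈ FIRST(RHS), i.e. RHS ⇒* ε)
FIRST(id num num) = { 'id' }
ε ∉ FIRST(id num num), so FOLLOW(D) is not added.
PREDICT(D → id num num) = { 'id' }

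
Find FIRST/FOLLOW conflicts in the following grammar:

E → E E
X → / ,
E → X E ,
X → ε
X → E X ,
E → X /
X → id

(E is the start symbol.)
Yes. X → '/' ',' with FOLLOW(X) on { '/' }; X → E X ',' with FOLLOW(X) on { '/', 'id' }; X → id with FOLLOW(X) on { 'id' }

Nullable non-terminals: X.
FIRST sets used below: FIRST(E) = { '/', 'id' }

X: nullable alternative(s) X → ε; FOLLOW(X) = { ',', '/', 'id' }
  X → / ,: FIRST \ {ε} = { '/' } — overlaps FOLLOW(X) on { '/' }: CONFLICT
  X → ε: FIRST \ {ε} = { } — this is the only nullable alternative, skip
  X → E X ,: FIRST \ {ε} = { '/', 'id' } — overlaps FOLLOW(X) on { '/', 'id' }: CONFLICT
  X → id: FIRST \ {ε} = { 'id' } — overlaps FOLLOW(X) on { 'id' }: CONFLICT

E has no nullable alternative, so no FIRST/FOLLOW check is needed there.

So the grammar has 3 FIRST/FOLLOW conflicts (marked CONFLICT above).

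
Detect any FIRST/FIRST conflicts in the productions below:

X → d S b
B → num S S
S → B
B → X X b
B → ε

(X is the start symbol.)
No FIRST/FIRST conflicts.

A FIRST/FIRST conflict occurs when two productions N → α and N → β for the same non-terminal have FIRST(α) ∩ FIRST(β) ≠ ∅ (with ε ∈ FIRST of a nullable right-hand side, so two nullable alternatives also conflict).

FIRST sets of the non-terminals at (or reachable through a nullable prefix from) the front of some alternative:
  FIRST(X) = { 'd' }

Productions for B:
  B → num S S: FIRST = { 'num' }
  B → X X b: FIRST = { 'd' }
  B → ε: FIRST = { ε }
X, S have only one production, so no FIRST/FIRST conflict is possible there.

All alternatives of each non-terminal have pairwise disjoint FIRST sets.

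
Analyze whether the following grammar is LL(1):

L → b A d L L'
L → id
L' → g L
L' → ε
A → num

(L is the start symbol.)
No. Predict set conflict for L': { 'g' }

Relevant sets:
  FOLLOW(L') = { $, 'g' }

For L:
  PREDICT(L → b A d L L') = { 'b' }
  PREDICT(L → id) = { 'id' }
For L':
  PREDICT(L' → g L) = { 'g' }
  PREDICT(L' → ε) = { $, 'g' }
A has a single production, so nothing to check there.

Conflict found: Predict set conflict for L': { 'g' }
The grammar is NOT LL(1).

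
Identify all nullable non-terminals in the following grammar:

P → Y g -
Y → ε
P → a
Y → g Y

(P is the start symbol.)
A non-terminal is nullable if it can derive ε (the empty string): either it has an ε-production, or it has a production whose right-hand side consists entirely of nullable non-terminals.

ε-productions: Y → ε
So Y is immediately nullable.
No further non-terminal can be added: every production for the remaining non-terminals contains a terminal or a non-nullable non-terminal.
Nullable = { 'Y' }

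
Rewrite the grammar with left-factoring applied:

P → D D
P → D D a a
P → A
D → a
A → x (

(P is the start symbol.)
Left-factoring transforms A → αβ₁ | αβ₂ into A → αA' and A' → β₁ | β₂
(α is the longest common prefix among the alternatives). Repeat until
no nonterminal has two alternatives with a common prefix.

Round 1: P has alternatives sharing prefix 'D D'. Introduce P': P → D D P'
  Add: P' → ε
  Add: P' → a a

No remaining common prefixes — done.

Resulting grammar:
P → D D P'
P' → ε
P' → a a
P → A
D → a
A → x (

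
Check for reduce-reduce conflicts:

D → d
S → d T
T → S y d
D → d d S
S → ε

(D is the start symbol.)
Augment with D' → D and build the canonical LR(0) collection (I0 = CLOSURE({[D' → . D]}), then GOTO on every symbol after a dot until no new states appear). It has 10 states:
  I0: { [D → . d d S], [D → . d], [D' → . D] }  — shift
  I1: { [D' → D .] }  — accept
  I2: { [D → d . d S], [D → d .] }  — shift, reduce
  I3: { [D → d d . S], [S → . d T], [S → .] }  — shift, reduce
  I4: { [D → d d S .] }  — reduce
  I5: { [S → . d T], [S → .], [S → d . T], [T → . S y d] }  — shift, reduce
  I6: { [T → S . y d] }  — shift
  I7: { [S → d T .] }  — reduce
  I8: { [T → S y . d] }  — shift
  I9: { [T → S y d .] }  — reduce

No state contains more than one complete item.

Answer: No reduce-reduce conflicts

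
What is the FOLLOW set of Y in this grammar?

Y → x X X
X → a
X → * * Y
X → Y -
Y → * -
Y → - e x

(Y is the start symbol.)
To compute FOLLOW(Y), find every occurrence of Y on a right-hand side N → α Y β: add FIRST(β) \ {ε}, and if β is empty or nullable also add FOLLOW(N). Iterate to a fixed point.

Y is the start symbol, so $ ∈ FOLLOW(Y).
In X → * * Y: Y is at the end, add FOLLOW(X)
In X → Y -: Y is followed by '-', add FIRST('-') \ {ε} = { '-' }

The FOLLOW sets referred to above (computed the same way, to a fixed point):
  FOLLOW(X) = { $, '*', '-', 'a', 'x' }

Taking the union: FOLLOW(Y) = { $, '*', '-', 'a', 'x' }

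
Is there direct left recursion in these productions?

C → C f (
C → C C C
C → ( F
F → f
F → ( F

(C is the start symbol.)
Direct left recursion occurs when N → N α for some non-terminal N (the right-hand side begins with the left-hand side itself).

C → C f (: LEFT RECURSIVE (starts with C)
C → C C C: LEFT RECURSIVE (starts with C)
C → ( F: starts with '('
F → f: starts with f
F → ( F: starts with '('

The grammar has direct left recursion on: C.

Answer: Yes, C is left-recursive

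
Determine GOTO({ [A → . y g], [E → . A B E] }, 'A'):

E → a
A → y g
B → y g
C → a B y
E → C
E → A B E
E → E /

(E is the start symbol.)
GOTO(I, 'A') = CLOSURE({ [A → αX.β] : [A → α.Xβ] ∈ I, X = 'A' })

Items with dot before 'A', with the dot advanced:
  [E → . A B E] → [E → A . B E]
Closure of the advanced items:
  [E → A . B E] has the dot before B: add [B → . y g]

GOTO = { [B → . y g], [E → A . B E] }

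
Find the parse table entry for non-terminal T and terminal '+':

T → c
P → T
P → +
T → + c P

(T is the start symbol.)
To find M[T, '+'], we find productions for T where '+' is in the predict set (PREDICT(N → α) = (FIRST(α) \ {ε}) ∪ (FOLLOW(N) if α ⇒* ε)).

T → c: PREDICT = { 'c' }
T → + c P: PREDICT = { '+' }
  '+' is in predict set, so this production goes in M[T, '+']

M[T, '+'] = T → + c P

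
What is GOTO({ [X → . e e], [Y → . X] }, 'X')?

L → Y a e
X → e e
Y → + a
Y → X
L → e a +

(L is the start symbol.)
GOTO(I, 'X') = CLOSURE({ [A → αX.β] : [A → α.Xβ] ∈ I, X = 'X' })

Items with dot before 'X', with the dot advanced:
  [Y → . X] → [Y → X .]
Closure adds nothing (no advanced item has the dot before a non-terminal).

GOTO = { [Y → X .] }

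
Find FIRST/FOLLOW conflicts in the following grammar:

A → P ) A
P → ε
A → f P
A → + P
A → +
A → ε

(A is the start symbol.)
Nullable non-terminals: A, P.
FIRST sets used below: FIRST(P) = { ε }

A: nullable alternative(s) A → ε; FOLLOW(A) = { $ }
  A → P ) A: FIRST \ {ε} = { ')' } — disjoint from FOLLOW(A)
  A → f P: FIRST \ {ε} = { 'f' } — disjoint from FOLLOW(A)
  A → + P: FIRST \ {ε} = { '+' } — disjoint from FOLLOW(A)
  A → +: FIRST \ {ε} = { '+' } — disjoint from FOLLOW(A)
  A → ε: FIRST \ {ε} = { } — this is the only nullable alternative, skip
P has a nullable alternative but only one production, so nothing to check.

No FIRST/FOLLOW conflicts found.

Answer: No FIRST/FOLLOW conflicts.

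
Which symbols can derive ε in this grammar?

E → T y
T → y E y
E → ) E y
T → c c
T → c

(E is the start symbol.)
There are no ε-productions, so no non-terminal can derive ε.
No non-terminals are nullable.

Answer: None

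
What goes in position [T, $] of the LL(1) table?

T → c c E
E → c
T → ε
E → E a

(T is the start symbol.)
To find M[T, $], we find productions for T where $ is in the predict set (PREDICT(N → α) = (FIRST(α) \ {ε}) ∪ (FOLLOW(N) if α ⇒* ε)).

Relevant sets:
  FOLLOW(T) = { $ }

T → c c E: PREDICT = { 'c' }
T → ε: PREDICT = { $ }
  $ is in predict set, so this production goes in M[T, $]

M[T, $] = T → ε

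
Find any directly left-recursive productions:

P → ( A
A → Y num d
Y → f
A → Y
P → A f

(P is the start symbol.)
No direct left recursion

P → ( A: starts with '('
A → Y num d: starts with Y
Y → f: starts with f
A → Y: starts with Y
P → A f: starts with A

No direct left recursion found.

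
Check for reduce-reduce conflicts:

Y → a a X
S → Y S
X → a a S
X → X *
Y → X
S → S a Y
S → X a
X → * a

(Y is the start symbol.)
Yes — I7: [Y → X .] vs [Y → a a X .]

Augment with Y' → Y and build the canonical LR(0) collection (I0 = CLOSURE({[Y' → . Y]}), then GOTO on every symbol after a dot until no new states appear). It has 16 states:
  I0: { [X → . * a], [X → . X *], [X → . a a S], [Y → . X], [Y → . a a X], [Y' → . Y] }  — shift
  I1: { [X → * . a] }  — shift
  I2: { [X → X . *], [Y → X .] }  — shift, reduce
  I3: { [Y' → Y .] }  — accept
  I4: { [X → a . a S], [Y → a . a X] }  — shift
  I5: { [S → . S a Y], [S → . X a], [S → . Y S], [X → . * a], [X → . X *], [X → . a a S], [X → a a . S], [Y → . X], [Y → . a a X], [Y → a a . X] }  — shift
  I6: { [S → S . a Y], [X → a a S .] }  — shift, reduce
  I7: { [S → X . a], [X → X . *], [Y → X .], [Y → a a X .] }  — shift, 2 reduces
  I8: { [S → . S a Y], [S → . X a], [S → . Y S], [S → Y . S], [X → . * a], [X → . X *], [X → . a a S], [Y → . X], [Y → . a a X] }  — shift
  I9: { [S → S . a Y], [S → Y S .] }  — shift, reduce
  I10: { [S → X . a], [X → X . *], [Y → X .] }  — shift, reduce
  I11: { [X → X * .] }  — reduce
  I12: { [S → X a .] }  — reduce
  I13: { [S → S a . Y], [X → . * a], [X → . X *], [X → . a a S], [Y → . X], [Y → . a a X] }  — shift
  I14: { [S → S a Y .] }  — reduce
  I15: { [X → * a .] }  — reduce

I7 contains complete items [Y → X .], [Y → a a X .] — reduce-reduce conflict.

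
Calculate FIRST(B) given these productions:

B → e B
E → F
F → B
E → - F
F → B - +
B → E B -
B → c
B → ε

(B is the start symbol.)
{ '-', 'c', 'e', ε }

To compute FIRST(B), examine every production with B on the left-hand side, reading each right-hand side left to right until a non-nullable symbol is reached.

FIRST sets of the other non-terminals involved (by the same procedure, iterated to a fixed point):
  FIRST(E) = { '-', 'c', 'e', ε }

From B → e B:
  - e is a terminal: add 'e' and stop
From B → E B -:
  - E is a non-terminal: add FIRST(E) \ {ε} = { '-', 'c', 'e' }
    E is nullable, so continue to the next symbol
  - B is the symbol being defined: contributes nothing new
    B is nullable, so continue to the next symbol
  - '-' is a terminal: add '-' and stop
From B → c:
  - c is a terminal: add 'c' and stop
From B → ε:
  - ε-production, so ε ∈ FIRST(B)

Collecting: FIRST(B) = { '-', 'c', 'e', ε }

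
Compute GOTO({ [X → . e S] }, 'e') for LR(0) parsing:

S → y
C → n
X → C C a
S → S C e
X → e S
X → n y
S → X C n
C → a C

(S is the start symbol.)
{ [C → . a C], [C → . n], [S → . S C e], [S → . X C n], [S → . y], [X → . C C a], [X → . e S], [X → . n y], [X → e . S] }

GOTO(I, 'e') = CLOSURE({ [A → αX.β] : [A → α.Xβ] ∈ I, X = 'e' })

Items with dot before 'e', with the dot advanced:
  [X → . e S] → [X → e . S]
Closure of the advanced items:
  [X → e . S] has the dot before S: add [S → . y], [S → . S C e], [S → . X C n]
  [S → . X C n] has the dot before X: add [X → . C C a], [X → . e S], [X → . n y]
  [X → . C C a] has the dot before C: add [C → . n], [C → . a C]

GOTO = { [C → . a C], [C → . n], [S → . S C e], [S → . X C n], [S → . y], [X → . C C a], [X → . e S], [X → . n y], [X → e . S] }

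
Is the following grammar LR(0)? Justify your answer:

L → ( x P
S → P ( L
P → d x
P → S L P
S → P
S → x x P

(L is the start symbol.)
No. Shift-reduce conflict between [L → ( x P .] and [S → P . ( L]

Augment with L' → L and build the canonical LR(0) collection (I0 = CLOSURE({[L' → . L]}), then GOTO on every symbol after a dot until no new states appear). It has 15 states:
  I0: { [L → . ( x P], [L' → . L] }  — shift
  I1: { [L → ( . x P] }  — shift
  I2: { [L' → L .] }  — accept
  I3: { [L → ( x . P], [P → . S L P], [P → . d x], [S → . P ( L], [S → . P], [S → . x x P] }  — shift
  I4: { [L → ( x P .], [S → P . ( L], [S → P .] }  — shift, 2 reduces
  I5: { [L → . ( x P], [P → S . L P] }  — shift
  I6: { [P → d . x] }  — shift
  I7: { [S → x . x P] }  — shift
  I8: { [P → . S L P], [P → . d x], [S → . P ( L], [S → . P], [S → . x x P], [S → x x . P] }  — shift
  I9: { [S → P . ( L], [S → P .], [S → x x P .] }  — shift, 2 reduces
  I10: { [L → . ( x P], [S → P ( . L] }  — shift
  I11: { [S → P ( L .] }  — reduce
  I12: { [P → d x .] }  — reduce
  I13: { [P → . S L P], [P → . d x], [P → S L . P], [S → . P ( L], [S → . P], [S → . x x P] }  — shift
  I14: { [P → S L P .], [S → P . ( L], [S → P .] }  — shift, 2 reduces

Conflict in state I4:
  Shift-reduce conflict between [L → ( x P .] and [S → P . ( L]
So the grammar is NOT LR(0).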